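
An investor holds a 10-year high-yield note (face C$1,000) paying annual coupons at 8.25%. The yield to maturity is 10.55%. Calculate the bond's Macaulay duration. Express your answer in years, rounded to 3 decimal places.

6.947 years

Periodic yield y = 0.1055. Discount each cash flow and weight by its year:
  t   CF        PV=CF/(1+0.1055)^t    t·PV
  1        82.50        74.6269        74.6269
  2        82.50        67.5051       135.0102
  3        82.50        61.0629       183.1888
  4        82.50        55.2356       220.9423
  5        82.50        49.9643       249.8217
  6        82.50        45.1962       271.1769
  7        82.50        40.8830       286.1810
  8        82.50        36.9815       295.8516
  9        82.50        33.4522       301.0702
  10    1,082.50       397.0456     3,970.4564
  Σ                    861.9533     5,988.3261
Price P = Σ PV = 861.9533.
Macaulay duration = Σ(t·PV) / P = 5,988.3261 / 861.9533 = 6.94739 years.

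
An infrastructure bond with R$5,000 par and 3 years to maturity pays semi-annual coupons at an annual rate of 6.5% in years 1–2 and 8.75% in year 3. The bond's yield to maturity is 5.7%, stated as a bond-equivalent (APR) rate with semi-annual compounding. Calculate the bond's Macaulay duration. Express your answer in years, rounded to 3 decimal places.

2.776 years

Periodic yield y = 0.0285. Discount each cash flow and weight by its period:
  t   CF        PV=CF/(1+0.0285)^t    t·PV
  1       162.50       157.9971       157.9971
  2       162.50       153.6189       307.2379
  3       162.50       149.3621       448.0864
  4       162.50       145.2233       580.8930
  5       218.75       190.0757       950.3785
  6     5,218.75     4,409.0063    26,454.0376
  Σ                  5,205.2834    28,898.6305
Price P = Σ PV = 5,205.2834.
Macaulay duration = Σ(t·PV) / P = 28,898.6305 / 5,205.2834 = 5.55179 half-year periods.
In years: 5.55179 / 2 = 2.77589 years.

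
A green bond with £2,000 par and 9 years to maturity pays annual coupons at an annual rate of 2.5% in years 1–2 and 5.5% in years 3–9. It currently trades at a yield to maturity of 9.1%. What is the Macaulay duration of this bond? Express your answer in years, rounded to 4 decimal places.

7.4899 years

Periodic yield y = 0.091. Discount each cash flow and weight by its year:
  t   CF        PV=CF/(1+0.091)^t    t·PV
  1        50.00        45.8295        45.8295
  2        50.00        42.0069        84.0138
  3       110.00        84.7068       254.1205
  4       110.00        77.6415       310.5658
  5       110.00        71.1654       355.8270
  6       110.00        65.2295       391.3771
  7       110.00        59.7887       418.5212
  8       110.00        54.8018       438.4143
  9     2,110.00       963.5177     8,671.6594
  Σ                  1,464.6878    10,970.3286
Price P = Σ PV = 1,464.6878.
Macaulay duration = Σ(t·PV) / P = 10,970.3286 / 1,464.6878 = 7.48987 years.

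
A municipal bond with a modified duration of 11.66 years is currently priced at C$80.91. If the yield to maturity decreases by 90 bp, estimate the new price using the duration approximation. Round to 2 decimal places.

C$89.40

Duration approximation: ΔP/P ≈ -D_mod · Δy = -11.66 × (-0.009) = +0.104940.
New price ≈ 80.91 × (1 + 0.104940) = 89.4006954.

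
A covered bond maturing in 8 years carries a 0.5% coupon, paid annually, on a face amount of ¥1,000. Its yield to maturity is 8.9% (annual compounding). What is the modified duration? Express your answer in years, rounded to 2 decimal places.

Periodic yield y = 0.089. First find Macaulay duration:
  t   CF        PV=CF/(1+0.089)^t    t·PV
  1         5.00         4.5914         4.5914
  2         5.00         4.2161         8.4323
  3         5.00         3.8716        11.6147
  4         5.00         3.5552        14.2206
  5         5.00         3.2646        16.3230
  6         5.00         2.9978        17.9868
  7         5.00         2.7528        19.2696
  8     1,005.00       508.0928     4,064.7422
  Σ                    533.3422     4,157.1806
P = 533.3422; Macaulay duration = 4,157.1806 / 533.3422 = 7.79458 years.
Modified duration = D_Mac / (1 + y) = 7.79458 / 1.089 = 7.15756 years.

7.16 years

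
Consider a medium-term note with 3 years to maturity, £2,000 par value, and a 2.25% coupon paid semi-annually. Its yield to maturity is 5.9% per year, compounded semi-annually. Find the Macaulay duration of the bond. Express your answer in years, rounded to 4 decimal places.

Periodic yield y = 0.0295. Discount each cash flow and weight by its period:
  t   CF        PV=CF/(1+0.0295)^t    t·PV
  1        22.50        21.8553        21.8553
  2        22.50        21.2290        42.4580
  3        22.50        20.6207        61.8621
  4        22.50        20.0298        80.1193
  5        22.50        19.4559        97.2794
  6     2,022.50     1,698.7537    10,192.5224
  Σ                  1,801.9444    10,496.0965
Price P = Σ PV = 1,801.9444.
Macaulay duration = Σ(t·PV) / P = 10,496.0965 / 1,801.9444 = 5.82487 half-year periods.
In years: 5.82487 / 2 = 2.91244 years.

2.9124 years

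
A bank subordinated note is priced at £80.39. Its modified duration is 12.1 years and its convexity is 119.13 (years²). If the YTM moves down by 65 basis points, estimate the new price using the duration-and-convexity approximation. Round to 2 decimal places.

Duration effect: -D_mod·Δy = -12.1 × (-0.0065) = +0.078650
Convexity effect: ½·C·(Δy)² = 0.5 × 119.13 × (-0.0065)² = +0.00251662125
ΔP/P ≈ +0.078650 + 0.00251662125 = +0.08116662125
New price ≈ 80.39 × (1 + 0.08116662125) = 86.9149846822875.

£86.91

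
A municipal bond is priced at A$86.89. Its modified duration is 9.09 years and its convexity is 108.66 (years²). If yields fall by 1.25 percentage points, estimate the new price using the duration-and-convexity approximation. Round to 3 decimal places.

Duration effect: -D_mod·Δy = -9.09 × (-0.0125) = +0.113625
Convexity effect: ½·C·(Δy)² = 0.5 × 108.66 × (-0.0125)² = +0.0084890625
ΔP/P ≈ +0.113625 + 0.0084890625 = +0.1221140625
New price ≈ 86.89 × (1 + 0.1221140625) = 97.500490890625.

A$97.500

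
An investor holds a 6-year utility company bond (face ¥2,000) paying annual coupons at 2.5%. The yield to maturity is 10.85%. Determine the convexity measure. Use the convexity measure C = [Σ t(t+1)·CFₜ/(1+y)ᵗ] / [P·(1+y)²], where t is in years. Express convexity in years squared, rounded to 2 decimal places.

With y = 0.1085:
  t   CF        PV=CF/(1+0.1085)^t    t·PV        t(t+1)·PV
  1        50.00        45.1060        45.1060          90.2120
  2        50.00        40.6910        81.3820         244.1461
  3        50.00        36.7082       110.1246         440.4982
  4        50.00        33.1152       132.4607         662.3037
  5        50.00        29.8739       149.3694         896.2162
  6     2,050.00     1,104.9425     6,629.6550      46,407.5848
  Σ                  1,290.4368     7,148.0977      48,740.9610
P = 1,290.4368.
Convexity = Σ t(t+1)·PV / [P·(1+y)²] = 48,740.9610 / (1,290.4368 × 1.228772) = 30.73873.

30.74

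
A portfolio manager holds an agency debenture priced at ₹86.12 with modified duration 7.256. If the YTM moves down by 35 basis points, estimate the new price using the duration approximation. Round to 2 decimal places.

₹88.31

Duration approximation: ΔP/P ≈ -D_mod · Δy = -7.256 × (-0.0035) = +0.025396.
New price ≈ 86.12 × (1 + 0.025396) = 88.30710352.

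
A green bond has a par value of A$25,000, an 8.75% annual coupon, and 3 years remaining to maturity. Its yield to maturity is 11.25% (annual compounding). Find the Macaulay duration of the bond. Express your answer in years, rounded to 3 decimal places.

2.757 years

Periodic yield y = 0.1125. Discount each cash flow and weight by its year:
  t   CF        PV=CF/(1+0.1125)^t    t·PV
  1     2,187.50     1,966.2921     1,966.2921
  2     2,187.50     1,767.4536     3,534.9072
  3    27,187.50    19,745.5491    59,236.6473
  Σ                 23,479.2948    64,737.8466
Price P = Σ PV = 23,479.2948.
Macaulay duration = Σ(t·PV) / P = 64,737.8466 / 23,479.2948 = 2.75723 years.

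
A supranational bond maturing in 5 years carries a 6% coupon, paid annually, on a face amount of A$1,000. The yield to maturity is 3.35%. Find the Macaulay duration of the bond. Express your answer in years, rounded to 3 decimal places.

4.498 years

Periodic yield y = 0.0335. Discount each cash flow and weight by its year:
  t   CF        PV=CF/(1+0.0335)^t    t·PV
  1        60.00        58.0552        58.0552
  2        60.00        56.1733       112.3467
  3        60.00        54.3525       163.0576
  4        60.00        52.5907       210.3630
  5     1,060.00       898.9871     4,494.9355
  Σ                  1,120.1589     5,038.7579
Price P = Σ PV = 1,120.1589.
Macaulay duration = Σ(t·PV) / P = 5,038.7579 / 1,120.1589 = 4.49825 years.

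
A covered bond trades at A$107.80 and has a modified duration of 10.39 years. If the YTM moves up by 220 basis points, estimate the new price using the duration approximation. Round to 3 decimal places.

A$83.159

Duration approximation: ΔP/P ≈ -D_mod · Δy = -10.39 × (+0.022) = -0.228580.
New price ≈ 107.80 × (1 - 0.228580) = 83.159076.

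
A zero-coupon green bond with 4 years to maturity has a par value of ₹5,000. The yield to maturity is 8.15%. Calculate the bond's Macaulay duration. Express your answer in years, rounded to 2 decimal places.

A zero-coupon bond has a single cash flow at maturity, so its Macaulay duration equals its maturity: 4 years.

4.00 years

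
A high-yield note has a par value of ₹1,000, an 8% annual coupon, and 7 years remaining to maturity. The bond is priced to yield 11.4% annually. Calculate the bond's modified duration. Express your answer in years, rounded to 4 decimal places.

Periodic yield y = 0.114. First find Macaulay duration:
  t   CF        PV=CF/(1+0.114)^t    t·PV
  1        80.00        71.8133        71.8133
  2        80.00        64.4643       128.9287
  3        80.00        57.8675       173.6024
  4        80.00        51.9457       207.7826
  5        80.00        46.6299       233.1493
  6        80.00        41.8580       251.1482
  7     1,080.00       507.2563     3,550.7939
  Σ                    841.8349     4,617.2183
P = 841.8349; Macaulay duration = 4,617.2183 / 841.8349 = 5.48471 years.
Modified duration = D_Mac / (1 + y) = 5.48471 / 1.114 = 4.92344 years.

4.9234 years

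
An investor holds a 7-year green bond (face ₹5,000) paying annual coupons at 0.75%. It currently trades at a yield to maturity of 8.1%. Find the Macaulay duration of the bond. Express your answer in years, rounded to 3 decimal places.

6.792 years

Periodic yield y = 0.081. Discount each cash flow and weight by its year:
  t   CF        PV=CF/(1+0.081)^t    t·PV
  1        37.50        34.6901        34.6901
  2        37.50        32.0908        64.1815
  3        37.50        29.6862        89.0585
  4        37.50        27.4618       109.8471
  5        37.50        25.4040       127.0202
  6        37.50        23.5005       141.0030
  7     5,037.50     2,920.3520    20,442.4640
  Σ                  3,093.1853    21,008.2644
Price P = Σ PV = 3,093.1853.
Macaulay duration = Σ(t·PV) / P = 21,008.2644 / 3,093.1853 = 6.79179 years.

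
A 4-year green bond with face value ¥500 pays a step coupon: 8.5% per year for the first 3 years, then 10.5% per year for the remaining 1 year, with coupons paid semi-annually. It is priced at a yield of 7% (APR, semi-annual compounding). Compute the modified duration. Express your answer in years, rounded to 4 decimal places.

Periodic yield y = 0.035. First find Macaulay duration:
  t   CF        PV=CF/(1+0.035)^t    t·PV
  1        21.25        20.5314        20.5314
  2        21.25        19.8371        39.6742
  3        21.25        19.1663        57.4988
  4        21.25        18.5181        74.0726
  5        21.25        17.8919        89.4596
  6        21.25        17.2869       103.7213
  7        26.25        20.6323       144.4258
  8       526.25       399.6403     3,197.1227
  Σ                    533.5043     3,726.5065
P = 533.5043; Macaulay duration = 3,726.5065 / 533.5043 = 6.98496 half-year periods = 3.49248 years.
Modified duration = D_Mac / (1 + y) = 3.49248 / 1.035 = 3.37438 years.

3.3744 years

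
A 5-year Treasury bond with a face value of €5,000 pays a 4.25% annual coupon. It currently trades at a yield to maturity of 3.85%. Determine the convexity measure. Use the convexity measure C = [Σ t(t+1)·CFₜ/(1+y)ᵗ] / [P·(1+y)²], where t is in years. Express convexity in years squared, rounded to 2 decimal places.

24.96

With y = 0.0385:
  t   CF        PV=CF/(1+0.0385)^t    t·PV        t(t+1)·PV
  1       212.50       204.6221       204.6221         409.2441
  2       212.50       197.0362       394.0723       1,182.2170
  3       212.50       189.7315       569.1945       2,276.7780
  4       212.50       182.6976       730.7905       3,653.9527
  5     5,212.50     4,315.3255    21,576.6277     129,459.7662
  Σ                  5,089.4129    23,475.3071     136,981.9580
P = 5,089.4129.
Convexity = Σ t(t+1)·PV / [P·(1+y)²] = 136,981.9580 / (5,089.4129 × 1.078482) = 24.95644.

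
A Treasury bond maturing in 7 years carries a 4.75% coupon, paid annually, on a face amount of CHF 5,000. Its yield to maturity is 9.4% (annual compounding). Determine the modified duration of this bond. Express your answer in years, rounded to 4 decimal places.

Periodic yield y = 0.094. First find Macaulay duration:
  t   CF        PV=CF/(1+0.094)^t    t·PV
  1       237.50       217.0932       217.0932
  2       237.50       198.4399       396.8798
  3       237.50       181.3893       544.1679
  4       237.50       165.8037       663.2150
  5       237.50       151.5574       757.7868
  6       237.50       138.5351       831.2103
  7     5,237.50     2,792.5617    19,547.9321
  Σ                  3,845.3803    22,958.2850
P = 3,845.3803; Macaulay duration = 22,958.2850 / 3,845.3803 = 5.97035 years.
Modified duration = D_Mac / (1 + y) = 5.97035 / 1.094 = 5.45736 years.

5.4574 years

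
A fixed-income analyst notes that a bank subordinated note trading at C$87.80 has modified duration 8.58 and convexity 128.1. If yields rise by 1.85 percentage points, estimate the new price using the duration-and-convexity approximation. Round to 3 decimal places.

C$75.788

Duration effect: -D_mod·Δy = -8.58 × (+0.0185) = -0.158730
Convexity effect: ½·C·(Δy)² = 0.5 × 128.1 × (0.0185)² = +0.0219211125
ΔP/P ≈ -0.158730 + 0.0219211125 = -0.1368088875
New price ≈ 87.80 × (1 - 0.1368088875) = 75.7881796775.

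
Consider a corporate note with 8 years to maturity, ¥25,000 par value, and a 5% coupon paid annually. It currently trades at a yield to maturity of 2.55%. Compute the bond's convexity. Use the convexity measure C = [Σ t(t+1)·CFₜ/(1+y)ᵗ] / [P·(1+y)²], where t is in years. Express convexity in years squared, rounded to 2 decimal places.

55.93

With y = 0.0255:
  t   CF        PV=CF/(1+0.0255)^t    t·PV        t(t+1)·PV
  1     1,250.00     1,218.9176     1,218.9176       2,437.8352
  2     1,250.00     1,188.6081     2,377.2162       7,131.6486
  3     1,250.00     1,159.0523     3,477.1568      13,908.6271
  4     1,250.00     1,130.2314     4,520.9254      22,604.6272
  5     1,250.00     1,102.1271     5,510.6356      33,063.8136
  6     1,250.00     1,074.7217     6,448.3303      45,138.3121
  7     1,250.00     1,047.9978     7,335.9844      58,687.8753
  8    26,250.00    21,460.7053   171,685.6421   1,545,170.7790
  Σ                 29,382.3612   202,574.8085   1,728,143.5183
P = 29,382.3612.
Convexity = Σ t(t+1)·PV / [P·(1+y)²] = 1,728,143.5183 / (29,382.3612 × 1.051650) = 55.92703.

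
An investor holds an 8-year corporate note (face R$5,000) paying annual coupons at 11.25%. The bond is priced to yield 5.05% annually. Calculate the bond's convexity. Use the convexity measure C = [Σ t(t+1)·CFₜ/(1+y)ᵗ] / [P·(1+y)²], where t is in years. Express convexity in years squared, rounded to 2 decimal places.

With y = 0.0505:
  t   CF        PV=CF/(1+0.0505)^t    t·PV        t(t+1)·PV
  1       562.50       535.4593       535.4593       1,070.9186
  2       562.50       509.7185     1,019.4370       3,058.3111
  3       562.50       485.2152     1,455.6455       5,822.5819
  4       562.50       461.8897     1,847.5589       9,237.7945
  5       562.50       439.6856     2,198.4280      13,190.5680
  6       562.50       418.5489     2,511.2933      17,579.0530
  7       562.50       398.4283     2,788.9978      22,311.9823
  8     5,562.50     3,750.6071    30,004.8567     270,043.7104
  Σ                  6,999.5525    42,361.6765     342,314.9198
P = 6,999.5525.
Convexity = Σ t(t+1)·PV / [P·(1+y)²] = 342,314.9198 / (6,999.5525 × 1.103550) = 44.31629.

44.32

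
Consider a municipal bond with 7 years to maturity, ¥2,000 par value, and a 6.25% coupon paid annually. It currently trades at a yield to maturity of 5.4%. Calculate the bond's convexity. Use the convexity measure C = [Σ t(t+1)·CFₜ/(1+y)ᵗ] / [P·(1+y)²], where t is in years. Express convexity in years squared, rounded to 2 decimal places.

With y = 0.054:
  t   CF        PV=CF/(1+0.054)^t    t·PV        t(t+1)·PV
  1       125.00       118.5958       118.5958         237.1917
  2       125.00       112.5198       225.0395         675.1186
  3       125.00       106.7550       320.2650       1,281.0599
  4       125.00       101.2856       405.1423       2,025.7114
  5       125.00        96.0964       480.4818       2,882.8909
  6       125.00        91.1730       547.0381       3,829.2669
  7     2,125.00     1,470.5326    10,293.7282      82,349.8259
  Σ                  2,096.9581    12,390.2908      93,281.0652
P = 2,096.9581.
Convexity = Σ t(t+1)·PV / [P·(1+y)²] = 93,281.0652 / (2,096.9581 × 1.110916) = 40.04262.

40.04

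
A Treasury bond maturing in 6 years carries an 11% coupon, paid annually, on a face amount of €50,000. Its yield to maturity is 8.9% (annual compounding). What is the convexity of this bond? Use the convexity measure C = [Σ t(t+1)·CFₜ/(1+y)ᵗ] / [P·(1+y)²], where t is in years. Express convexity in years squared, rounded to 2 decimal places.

With y = 0.089:
  t   CF        PV=CF/(1+0.089)^t    t·PV        t(t+1)·PV
  1     5,500.00     5,050.5051     5,050.5051      10,101.0101
  2     5,500.00     4,637.7457     9,275.4914      27,826.4741
  3     5,500.00     4,258.7196    12,776.1589      51,104.6356
  4     5,500.00     3,910.6700    15,642.6800      78,213.4001
  5     5,500.00     3,591.0652    17,955.3260     107,731.9561
  6    55,500.00    33,275.5854   199,653.5124   1,397,574.5870
  Σ                 54,724.2910   260,353.6738   1,672,552.0631
P = 54,724.2910.
Convexity = Σ t(t+1)·PV / [P·(1+y)²] = 1,672,552.0631 / (54,724.2910 × 1.185921) = 25.77174.

25.77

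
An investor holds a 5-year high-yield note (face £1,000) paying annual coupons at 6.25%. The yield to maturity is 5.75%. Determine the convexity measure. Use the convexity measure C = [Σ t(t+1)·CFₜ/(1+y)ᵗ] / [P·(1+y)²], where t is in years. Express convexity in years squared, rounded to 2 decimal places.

With y = 0.0575:
  t   CF        PV=CF/(1+0.0575)^t    t·PV        t(t+1)·PV
  1        62.50        59.1017        59.1017         118.2033
  2        62.50        55.8881       111.7762         335.3285
  3        62.50        52.8493       158.5478         634.1911
  4        62.50        49.9757       199.9026         999.5131
  5     1,062.50       803.3912     4,016.9559      24,101.7353
  Σ                  1,021.2058     4,546.2841      26,188.9714
P = 1,021.2058.
Convexity = Σ t(t+1)·PV / [P·(1+y)²] = 26,188.9714 / (1,021.2058 × 1.118306) = 22.93213.

22.93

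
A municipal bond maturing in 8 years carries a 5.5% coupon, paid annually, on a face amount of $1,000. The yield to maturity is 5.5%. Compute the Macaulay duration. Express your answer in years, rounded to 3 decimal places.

Periodic yield y = 0.055. Discount each cash flow and weight by its year:
  t   CF        PV=CF/(1+0.055)^t    t·PV
  1        55.00        52.1327        52.1327
  2        55.00        49.4149        98.8298
  3        55.00        46.8388       140.5163
  4        55.00        44.3969       177.5877
  5        55.00        42.0824       210.4119
  6        55.00        39.8885       239.3311
  7        55.00        37.8090       264.6632
  8     1,055.00       687.4368     5,499.4945
  Σ                  1,000.0000     6,682.9671
Price P = Σ PV = 1,000.0000.
Macaulay duration = Σ(t·PV) / P = 6,682.9671 / 1,000.0000 = 6.68297 years.

6.683 years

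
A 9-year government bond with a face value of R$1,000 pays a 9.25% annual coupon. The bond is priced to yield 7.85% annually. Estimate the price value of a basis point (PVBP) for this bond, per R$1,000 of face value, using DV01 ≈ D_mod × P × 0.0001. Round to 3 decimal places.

Periodic yield y = 0.0785.
  t   CF        PV=CF/(1+0.0785)^t    t·PV
  1        92.50        85.7673        85.7673
  2        92.50        79.5246       159.0492
  3        92.50        73.7363       221.2089
  4        92.50        68.3693       273.4772
  5        92.50        63.3930       316.9648
  6        92.50        58.7788       352.6729
  7        92.50        54.5005       381.5037
  8        92.50        50.5336       404.2691
  9     1,092.50       553.4012     4,980.6108
  Σ                  1,088.0046     7,175.5238
P = 1,088.0046; D_Mac = 6.59512 yrs; D_mod = 6.11509 yrs.
DV01 ≈ 6.11509 × 1,088.0046 × 0.0001 = 0.665324.

R$0.665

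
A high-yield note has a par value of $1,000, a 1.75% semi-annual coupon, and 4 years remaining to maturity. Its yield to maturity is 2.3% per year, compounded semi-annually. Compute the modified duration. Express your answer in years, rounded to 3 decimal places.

3.835 years

Periodic yield y = 0.0115. First find Macaulay duration:
  t   CF        PV=CF/(1+0.0115)^t    t·PV
  1         8.75         8.6505         8.6505
  2         8.75         8.5522        17.1043
  3         8.75         8.4549        25.3648
  4         8.75         8.3588        33.4352
  5         8.75         8.2638        41.3189
  6         8.75         8.1698        49.0189
  7         8.75         8.0769        56.5386
  8     1,008.75       920.5692     7,364.5538
  Σ                    979.0962     7,595.9851
P = 979.0962; Macaulay duration = 7,595.9851 / 979.0962 = 7.75816 half-year periods = 3.87908 years.
Modified duration = D_Mac / (1 + y) = 3.87908 / 1.0115 = 3.83498 years.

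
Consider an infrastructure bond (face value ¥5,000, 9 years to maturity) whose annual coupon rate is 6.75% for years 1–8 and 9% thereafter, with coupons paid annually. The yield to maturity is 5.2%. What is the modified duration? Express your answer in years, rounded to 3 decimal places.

Periodic yield y = 0.052. First find Macaulay duration:
  t   CF        PV=CF/(1+0.052)^t    t·PV
  1       337.50       320.8175       320.8175
  2       337.50       304.9596       609.9192
  3       337.50       289.8855       869.6566
  4       337.50       275.5566     1,102.2264
  5       337.50       261.9359     1,309.6797
  6       337.50       248.9885     1,493.9312
  7       337.50       236.6811     1,656.7678
  8       337.50       224.9820     1,799.8564
  9     5,450.00     3,453.4633    31,081.1696
  Σ                  5,617.2701    40,244.0243
P = 5,617.2701; Macaulay duration = 40,244.0243 / 5,617.2701 = 7.16434 years.
Modified duration = D_Mac / (1 + y) = 7.16434 / 1.052 = 6.81021 years.

6.810 years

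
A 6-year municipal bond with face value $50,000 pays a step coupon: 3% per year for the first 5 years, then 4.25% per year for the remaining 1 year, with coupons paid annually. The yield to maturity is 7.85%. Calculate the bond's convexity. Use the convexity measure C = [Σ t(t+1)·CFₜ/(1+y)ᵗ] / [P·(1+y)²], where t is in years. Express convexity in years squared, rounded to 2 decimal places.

With y = 0.0785:
  t   CF        PV=CF/(1+0.0785)^t    t·PV        t(t+1)·PV
  1     1,500.00     1,390.8206     1,390.8206       2,781.6412
  2     1,500.00     1,289.5879     2,579.1759       7,737.5276
  3     1,500.00     1,195.7236     3,587.1709      14,348.6835
  4     1,500.00     1,108.6914     4,434.7654      22,173.8271
  5     1,500.00     1,027.9938     5,139.9692      30,839.8152
  6    52,125.00    33,122.6573   198,735.9438   1,391,151.6069
  Σ                 39,135.4746   215,867.8458   1,469,033.1015
P = 39,135.4746.
Convexity = Σ t(t+1)·PV / [P·(1+y)²] = 1,469,033.1015 / (39,135.4746 × 1.163162) = 32.27161.

32.27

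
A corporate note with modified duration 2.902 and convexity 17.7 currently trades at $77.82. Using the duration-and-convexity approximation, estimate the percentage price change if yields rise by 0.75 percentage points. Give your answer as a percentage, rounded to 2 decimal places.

Duration effect: -D_mod·Δy = -2.902 × (+0.0075) = -0.021765
Convexity effect: ½·C·(Δy)² = 0.5 × 17.7 × (0.0075)² = +0.0004978125
ΔP/P ≈ -0.021765 + 0.0004978125 = -0.0212671875
= -2.12671875%.

-2.13%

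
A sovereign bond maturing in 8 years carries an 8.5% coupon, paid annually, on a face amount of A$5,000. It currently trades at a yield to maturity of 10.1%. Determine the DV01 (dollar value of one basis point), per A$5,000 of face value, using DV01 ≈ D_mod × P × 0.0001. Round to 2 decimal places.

Periodic yield y = 0.101.
  t   CF        PV=CF/(1+0.101)^t    t·PV
  1       425.00       386.0127       386.0127
  2       425.00       350.6019       701.2038
  3       425.00       318.4395       955.3186
  4       425.00       289.2275     1,156.9102
  5       425.00       262.6953     1,313.4766
  6       425.00       238.5970     1,431.5821
  7       425.00       216.7094     1,516.9656
  8     5,425.00     2,512.4718    20,099.7742
  Σ                  4,574.7552    27,561.2438
P = 4,574.7552; D_Mac = 6.02464 yrs; D_mod = 5.47197 yrs.
DV01 ≈ 5.47197 × 4,574.7552 × 0.0001 = 2.503292.

A$2.50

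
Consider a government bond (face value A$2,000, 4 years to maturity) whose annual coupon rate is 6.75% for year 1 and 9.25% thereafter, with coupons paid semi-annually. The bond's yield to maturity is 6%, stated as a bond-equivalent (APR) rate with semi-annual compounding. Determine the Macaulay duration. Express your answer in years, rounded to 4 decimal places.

3.5271 years

Periodic yield y = 0.03. Discount each cash flow and weight by its period:
  t   CF        PV=CF/(1+0.03)^t    t·PV
  1        67.50        65.5340        65.5340
  2        67.50        63.6252       127.2504
  3        92.50        84.6506       253.9518
  4        92.50        82.1851       328.7402
  5        92.50        79.7913       398.9566
  6        92.50        77.4673       464.8038
  7        92.50        75.2110       526.4768
  8     2,092.50     1,651.8388    13,214.7106
  Σ                  2,180.3033    15,380.4241
Price P = Σ PV = 2,180.3033.
Macaulay duration = Σ(t·PV) / P = 15,380.4241 / 2,180.3033 = 7.05426 half-year periods.
In years: 7.05426 / 2 = 3.52713 years.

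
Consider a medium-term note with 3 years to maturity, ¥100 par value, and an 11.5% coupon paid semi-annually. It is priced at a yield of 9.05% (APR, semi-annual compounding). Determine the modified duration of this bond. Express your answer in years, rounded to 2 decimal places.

Periodic yield y = 0.04525. First find Macaulay duration:
  t   CF        PV=CF/(1+0.04525)^t    t·PV
  1         5.75         5.5011         5.5011
  2         5.75         5.2629        10.5259
  3         5.75         5.0351        15.1053
  4         5.75         4.8171        19.2685
  5         5.75         4.6086        23.0429
  6       105.75        81.0885       486.5311
  Σ                    106.3133       559.9746
P = 106.3133; Macaulay duration = 559.9746 / 106.3133 = 5.26721 half-year periods = 2.63361 years.
Modified duration = D_Mac / (1 + y) = 2.63361 / 1.04525 = 2.51959 years.

2.52 years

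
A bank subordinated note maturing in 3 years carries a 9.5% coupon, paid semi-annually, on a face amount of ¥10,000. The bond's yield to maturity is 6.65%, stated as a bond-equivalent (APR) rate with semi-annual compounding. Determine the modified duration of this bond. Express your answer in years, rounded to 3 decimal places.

2.606 years

Periodic yield y = 0.03325. First find Macaulay duration:
  t   CF        PV=CF/(1+0.03325)^t    t·PV
  1       475.00       459.7145       459.7145
  2       475.00       444.9209       889.8417
  3       475.00       430.6033     1,291.8099
  4       475.00       416.7465     1,666.9860
  5       475.00       403.3356     2,016.6779
  6    10,475.00     8,608.3823    51,650.2940
  Σ                 10,763.7031    57,975.3241
P = 10,763.7031; Macaulay duration = 57,975.3241 / 10,763.7031 = 5.38619 half-year periods = 2.69309 years.
Modified duration = D_Mac / (1 + y) = 2.69309 / 1.03325 = 2.60643 years.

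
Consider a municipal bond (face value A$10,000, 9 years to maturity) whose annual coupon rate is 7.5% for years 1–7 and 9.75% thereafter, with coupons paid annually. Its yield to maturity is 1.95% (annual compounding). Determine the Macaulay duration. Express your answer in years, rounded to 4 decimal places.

7.2893 years

Periodic yield y = 0.0195. Discount each cash flow and weight by its year:
  t   CF        PV=CF/(1+0.0195)^t    t·PV
  1       750.00       735.6547       735.6547
  2       750.00       721.5838     1,443.1677
  3       750.00       707.7821     2,123.3463
  4       750.00       694.2443     2,776.9773
  5       750.00       680.9655     3,404.8275
  6       750.00       667.9407     4,007.6440
  7       750.00       655.1649     4,586.1546
  8       975.00       835.4237     6,683.3893
  9    10,975.00     9,224.0035    83,016.0313
  Σ                 14,922.7633   108,777.1928
Price P = Σ PV = 14,922.7633.
Macaulay duration = Σ(t·PV) / P = 108,777.1928 / 14,922.7633 = 7.28935 years.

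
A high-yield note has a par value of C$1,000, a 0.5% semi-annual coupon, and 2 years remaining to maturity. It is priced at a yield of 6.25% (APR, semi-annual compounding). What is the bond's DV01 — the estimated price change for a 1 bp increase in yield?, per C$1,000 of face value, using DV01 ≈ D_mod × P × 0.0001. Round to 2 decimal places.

Periodic yield y = 0.03125.
  t   CF        PV=CF/(1+0.03125)^t    t·PV
  1         2.50         2.4242         2.4242
  2         2.50         2.3508         4.7016
  3         2.50         2.2795         6.8386
  4     1,002.50       886.3975     3,545.5901
  Σ                    893.4521     3,559.5545
P = 893.4521; D_Mac = 3.98405 half-year periods = 1.99202 yrs; D_mod = 1.93166 yrs.
DV01 ≈ 1.93166 × 893.4521 × 0.0001 = 0.172584.

C$0.17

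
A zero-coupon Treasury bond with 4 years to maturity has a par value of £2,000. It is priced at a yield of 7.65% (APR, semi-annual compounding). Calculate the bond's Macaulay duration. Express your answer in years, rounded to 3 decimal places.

4.000 years

A zero-coupon bond has a single cash flow at maturity, so its Macaulay duration equals its maturity: 4 years.
(Equivalently: 8 semi-annual periods ÷ 2 = 4 years.)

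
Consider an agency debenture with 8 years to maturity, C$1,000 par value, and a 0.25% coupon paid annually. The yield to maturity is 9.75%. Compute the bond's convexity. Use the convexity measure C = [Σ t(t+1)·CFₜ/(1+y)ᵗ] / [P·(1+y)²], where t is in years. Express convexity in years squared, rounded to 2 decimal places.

With y = 0.0975:
  t   CF        PV=CF/(1+0.0975)^t    t·PV        t(t+1)·PV
  1         2.50         2.2779         2.2779           4.5558
  2         2.50         2.0755         4.1511          12.4532
  3         2.50         1.8912         5.6735          22.6938
  4         2.50         1.7231         6.8926          34.4629
  5         2.50         1.5701         7.8503          47.1019
  6         2.50         1.4306         8.5835          60.0845
  7         2.50         1.3035         9.1244          72.9955
  8     1,002.50       476.2644     3,810.1155      34,291.0392
  Σ                    488.5363     3,854.6687      34,545.3869
P = 488.5363.
Convexity = Σ t(t+1)·PV / [P·(1+y)²] = 34,545.3869 / (488.5363 × 1.204506) = 58.70622.

58.71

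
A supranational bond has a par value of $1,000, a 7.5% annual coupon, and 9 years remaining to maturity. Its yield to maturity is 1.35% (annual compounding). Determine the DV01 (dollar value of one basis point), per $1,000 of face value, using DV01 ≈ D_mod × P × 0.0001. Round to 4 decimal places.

Periodic yield y = 0.0135.
  t   CF        PV=CF/(1+0.0135)^t    t·PV
  1        75.00        74.0010        74.0010
  2        75.00        73.0153       146.0306
  3        75.00        72.0427       216.1281
  4        75.00        71.0831       284.3323
  5        75.00        70.1362       350.6812
  6        75.00        69.2020       415.2121
  7        75.00        68.2802       477.9616
  8        75.00        67.3707       538.9658
  9     1,075.00       952.7845     8,575.0606
  Σ                  1,517.9158    11,078.3733
P = 1,517.9158; D_Mac = 7.29841 yrs; D_mod = 7.20119 yrs.
DV01 ≈ 7.20119 × 1,517.9158 × 0.0001 = 1.093081.

$1.0931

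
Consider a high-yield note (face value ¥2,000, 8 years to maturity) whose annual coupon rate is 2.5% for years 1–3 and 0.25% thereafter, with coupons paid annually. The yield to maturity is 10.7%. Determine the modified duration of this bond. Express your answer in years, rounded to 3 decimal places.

6.542 years

Periodic yield y = 0.107. First find Macaulay duration:
  t   CF        PV=CF/(1+0.107)^t    t·PV
  1        50.00        45.1671        45.1671
  2        50.00        40.8014        81.6027
  3        50.00        36.8576       110.5728
  4         5.00         3.3295        13.3180
  5         5.00         3.0077        15.0384
  6         5.00         2.7170        16.3018
  7         5.00         2.4544        17.1805
  8     2,005.00       889.0648     7,112.5183
  Σ                  1,023.3994     7,411.6997
P = 1,023.3994; Macaulay duration = 7,411.6997 / 1,023.3994 = 7.24224 years.
Modified duration = D_Mac / (1 + y) = 7.24224 / 1.107 = 6.54222 years.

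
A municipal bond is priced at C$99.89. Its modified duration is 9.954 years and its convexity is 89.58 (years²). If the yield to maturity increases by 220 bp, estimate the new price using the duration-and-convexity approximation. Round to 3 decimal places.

C$80.181

Duration effect: -D_mod·Δy = -9.954 × (+0.022) = -0.218988
Convexity effect: ½·C·(Δy)² = 0.5 × 89.58 × (0.022)² = +0.02167836
ΔP/P ≈ -0.218988 + 0.02167836 = -0.19730964
New price ≈ 99.89 × (1 - 0.19730964) = 80.1807400604.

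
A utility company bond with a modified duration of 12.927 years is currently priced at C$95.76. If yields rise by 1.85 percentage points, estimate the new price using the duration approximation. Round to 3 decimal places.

Duration approximation: ΔP/P ≈ -D_mod · Δy = -12.927 × (+0.0185) = -0.2391495.
New price ≈ 95.76 × (1 - 0.2391495) = 72.85904388.

C$72.859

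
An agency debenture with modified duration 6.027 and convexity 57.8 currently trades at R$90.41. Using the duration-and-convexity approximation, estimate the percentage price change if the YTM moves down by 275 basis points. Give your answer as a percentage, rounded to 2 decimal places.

Duration effect: -D_mod·Δy = -6.027 × (-0.0275) = +0.1657425
Convexity effect: ½·C·(Δy)² = 0.5 × 57.8 × (-0.0275)² = +0.021855625
ΔP/P ≈ +0.1657425 + 0.021855625 = +0.187598125
= +18.7598125%.

+18.76%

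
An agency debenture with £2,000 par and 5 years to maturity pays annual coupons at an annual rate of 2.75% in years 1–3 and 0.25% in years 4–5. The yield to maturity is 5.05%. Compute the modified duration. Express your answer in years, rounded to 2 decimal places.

4.51 years

Periodic yield y = 0.0505. First find Macaulay duration:
  t   CF        PV=CF/(1+0.0505)^t    t·PV
  1        55.00        52.3560        52.3560
  2        55.00        49.8391        99.6783
  3        55.00        47.4433       142.3298
  4         5.00         4.1057        16.4227
  5     2,005.00     1,567.2349     7,836.1745
  Σ                  1,720.9790     8,146.9613
P = 1,720.9790; Macaulay duration = 8,146.9613 / 1,720.9790 = 4.73391 years.
Modified duration = D_Mac / (1 + y) = 4.73391 / 1.0505 = 4.50634 years.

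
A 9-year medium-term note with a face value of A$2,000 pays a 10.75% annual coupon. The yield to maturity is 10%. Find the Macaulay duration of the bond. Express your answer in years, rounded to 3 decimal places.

Periodic yield y = 0.1. Discount each cash flow and weight by its year:
  t   CF        PV=CF/(1+0.1)^t    t·PV
  1       215.00       195.4545       195.4545
  2       215.00       177.6860       355.3719
  3       215.00       161.5327       484.5980
  4       215.00       146.8479       587.3916
  5       215.00       133.4981       667.4904
  6       215.00       121.3619       728.1714
  7       215.00       110.3290       772.3030
  8       215.00       100.2991       802.3927
  9     2,215.00       939.3762     8,454.3860
  Σ                  2,086.3854    13,047.5595
Price P = Σ PV = 2,086.3854.
Macaulay duration = Σ(t·PV) / P = 13,047.5595 / 2,086.3854 = 6.25367 years.

6.254 years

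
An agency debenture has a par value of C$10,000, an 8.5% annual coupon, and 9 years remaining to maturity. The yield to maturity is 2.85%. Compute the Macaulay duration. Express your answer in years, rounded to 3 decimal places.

7.066 years

Periodic yield y = 0.0285. Discount each cash flow and weight by its year:
  t   CF        PV=CF/(1+0.0285)^t    t·PV
  1       850.00       826.4463       826.4463
  2       850.00       803.5452     1,607.0905
  3       850.00       781.2788     2,343.8364
  4       850.00       759.6294     3,038.5174
  5       850.00       738.5798     3,692.8992
  6       850.00       718.1136     4,308.6816
  7       850.00       698.2145     4,887.5014
  8       850.00       678.8668     5,430.9342
  9    10,850.00     8,425.4106    75,828.6953
  Σ                 14,430.0850   101,964.6022
Price P = Σ PV = 14,430.0850.
Macaulay duration = Σ(t·PV) / P = 101,964.6022 / 14,430.0850 = 7.06611 years.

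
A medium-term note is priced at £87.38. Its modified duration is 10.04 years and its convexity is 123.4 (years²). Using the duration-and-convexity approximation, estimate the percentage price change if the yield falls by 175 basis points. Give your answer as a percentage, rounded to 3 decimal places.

+19.460%

Duration effect: -D_mod·Δy = -10.04 × (-0.0175) = +0.175700
Convexity effect: ½·C·(Δy)² = 0.5 × 123.4 × (-0.0175)² = +0.018895625
ΔP/P ≈ +0.175700 + 0.018895625 = +0.194595625
= +19.4595625%.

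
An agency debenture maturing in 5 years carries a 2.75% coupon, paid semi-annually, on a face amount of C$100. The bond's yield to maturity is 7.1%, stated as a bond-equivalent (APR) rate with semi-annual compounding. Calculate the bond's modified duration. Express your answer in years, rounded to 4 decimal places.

Periodic yield y = 0.0355. First find Macaulay duration:
  t   CF        PV=CF/(1+0.0355)^t    t·PV
  1        1.375         1.3279         1.3279
  2        1.375         1.2823         2.5647
  3        1.375         1.2384         3.7151
  4        1.375         1.1959         4.7837
  5        1.375         1.1549         5.7746
  6        1.375         1.1153         6.6920
  7        1.375         1.0771         7.5396
  8        1.375         1.0402         8.3213
  9        1.375         1.0045         9.0405
  10     101.375        71.5204       715.2038
  Σ                     81.9569       764.9632
P = 81.9569; Macaulay duration = 764.9632 / 81.9569 = 9.33373 half-year periods = 4.66686 years.
Modified duration = D_Mac / (1 + y) = 4.66686 / 1.0355 = 4.50687 years.

4.5069 years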